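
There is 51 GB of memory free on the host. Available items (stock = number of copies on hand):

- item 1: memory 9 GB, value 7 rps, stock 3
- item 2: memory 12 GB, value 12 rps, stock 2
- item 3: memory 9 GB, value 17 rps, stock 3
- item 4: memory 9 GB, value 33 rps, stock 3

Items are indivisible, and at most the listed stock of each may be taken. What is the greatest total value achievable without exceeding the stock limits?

Top feasible selections:
- 2×item 3 + 3×item 4: memory 45, value 133
- 1×item 2 + 1×item 3 + 3×item 4: memory 48, value 128
- 1×item 1 + 1×item 3 + 3×item 4: memory 45, value 123
Best: 133 rps.

133 rps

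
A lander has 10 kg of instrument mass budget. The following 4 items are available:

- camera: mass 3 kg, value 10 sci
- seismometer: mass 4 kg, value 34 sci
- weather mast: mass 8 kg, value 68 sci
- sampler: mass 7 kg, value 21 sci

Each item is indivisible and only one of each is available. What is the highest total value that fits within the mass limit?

68 sci

Check high-value combinations within 10 kg:
- weather mast: mass 8, value 68
- camera+seismometer: mass 3+4=7, value 10+34=44
- seismometer: mass 4, value 34
- camera+sampler: mass 3+7=10, value 10+21=31
- sampler: mass 7, value 21
Best: 68 sci.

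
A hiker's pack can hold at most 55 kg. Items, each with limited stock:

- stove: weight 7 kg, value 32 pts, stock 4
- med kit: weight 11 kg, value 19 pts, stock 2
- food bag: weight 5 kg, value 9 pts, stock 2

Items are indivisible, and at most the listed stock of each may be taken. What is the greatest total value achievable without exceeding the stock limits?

Top feasible selections:
- 4×stove + 2×med kit + 1×food bag: weight 55, value 175
- 4×stove + 2×med kit: weight 50, value 166
- 4×stove + 1×med kit + 2×food bag: weight 49, value 165
Best: 175 pts.

175 pts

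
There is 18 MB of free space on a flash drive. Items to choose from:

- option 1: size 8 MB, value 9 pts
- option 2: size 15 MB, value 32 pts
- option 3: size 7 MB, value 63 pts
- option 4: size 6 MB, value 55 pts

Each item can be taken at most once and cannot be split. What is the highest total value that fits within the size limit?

118 pts

Check high-value combinations within 18 MB:
- option 3+option 4: size 7+6=13, value 63+55=118
- option 1+option 3: size 8+7=15, value 9+63=72
- option 1+option 4: size 8+6=14, value 9+55=64
Best: 118 pts.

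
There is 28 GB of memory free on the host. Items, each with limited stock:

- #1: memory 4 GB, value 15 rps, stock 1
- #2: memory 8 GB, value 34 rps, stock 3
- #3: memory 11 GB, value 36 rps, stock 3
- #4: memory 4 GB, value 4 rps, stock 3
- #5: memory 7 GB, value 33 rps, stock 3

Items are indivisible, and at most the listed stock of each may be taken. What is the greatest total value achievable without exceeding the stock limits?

Top feasible selections:
- 1×#1 + 3×#2: memory 28, value 117
- 1×#1 + 2×#2 + 1×#5: memory 27, value 116
Best: 117 rps.

117 rps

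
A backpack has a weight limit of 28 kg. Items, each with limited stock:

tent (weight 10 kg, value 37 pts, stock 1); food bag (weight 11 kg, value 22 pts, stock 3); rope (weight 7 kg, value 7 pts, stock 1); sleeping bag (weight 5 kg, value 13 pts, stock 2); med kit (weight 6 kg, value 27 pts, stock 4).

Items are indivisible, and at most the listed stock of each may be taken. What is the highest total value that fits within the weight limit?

Best selections within weight 28 and stock limits:
- 1×tent + 3×med kit: weight 28, value 118
- 4×med kit: weight 24, value 108
Best: 118 pts.

118 pts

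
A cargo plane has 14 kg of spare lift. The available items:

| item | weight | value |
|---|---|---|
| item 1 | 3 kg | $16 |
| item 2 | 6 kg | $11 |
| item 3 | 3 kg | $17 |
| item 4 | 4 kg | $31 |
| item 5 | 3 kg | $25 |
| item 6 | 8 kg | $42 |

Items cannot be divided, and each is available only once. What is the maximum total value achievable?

This is a 0/1 knapsack; check combinations near the capacity.
- item 1+item 3+item 4+item 5: weight 3+3+4+3=13, value 16+17+31+25=89
- item 3+item 5+item 6: weight 3+3+8=14, value 17+25+42=84
- item 1+item 5+item 6: weight 3+3+8=14, value 16+25+42=83
- item 1+item 3+item 6: weight 3+3+8=14, value 16+17+42=75
- item 3+item 4+item 5: weight 3+4+3=10, value 17+31+25=73
Best: $89.

$89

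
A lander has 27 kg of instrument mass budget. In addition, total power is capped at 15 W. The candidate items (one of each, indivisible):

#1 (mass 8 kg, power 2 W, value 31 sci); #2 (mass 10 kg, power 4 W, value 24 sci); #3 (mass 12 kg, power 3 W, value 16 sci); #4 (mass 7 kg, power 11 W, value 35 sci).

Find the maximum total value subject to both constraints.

Feasible sets respecting both limits:
- #1+#4: mass 15, power 13, value 66
- #2+#4: mass 17, power 15, value 59
- #1+#2: mass 18, power 6, value 55
Best: 66 sci.

66 sci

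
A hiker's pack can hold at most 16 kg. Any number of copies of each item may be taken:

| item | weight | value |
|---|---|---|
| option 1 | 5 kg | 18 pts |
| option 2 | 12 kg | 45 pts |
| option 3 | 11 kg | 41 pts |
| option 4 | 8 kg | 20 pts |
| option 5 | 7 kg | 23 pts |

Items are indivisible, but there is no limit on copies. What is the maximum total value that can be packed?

59 pts

Best value-per-unit is option 2 at 45/12; filling with it alone gives 1×45 = 45.
Optimal mix: 1×option 1 + 1×option 3 → weight 16, value 59.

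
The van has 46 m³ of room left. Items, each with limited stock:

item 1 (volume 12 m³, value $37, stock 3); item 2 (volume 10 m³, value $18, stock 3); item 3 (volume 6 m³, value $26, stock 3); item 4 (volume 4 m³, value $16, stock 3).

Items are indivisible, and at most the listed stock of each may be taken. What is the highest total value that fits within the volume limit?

$168

Best selections within volume 46 and stock limits:
- 2×item 1 + 3×item 3 + 1×item 4: volume 46, value 168
- 1×item 1 + 3×item 3 + 3×item 4: volume 42, value 163
Best: $168.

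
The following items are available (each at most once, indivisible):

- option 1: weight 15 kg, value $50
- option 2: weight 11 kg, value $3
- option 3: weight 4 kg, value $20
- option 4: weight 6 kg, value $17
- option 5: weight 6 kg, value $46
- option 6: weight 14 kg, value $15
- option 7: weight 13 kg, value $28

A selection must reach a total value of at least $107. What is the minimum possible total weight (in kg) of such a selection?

Subsets with value ≥ 107, sorted by total weight:
- option 1+option 3+option 5: weight 25, value 116
- option 1+option 4+option 5: weight 27, value 113
- option 3+option 4+option 5+option 7: weight 29, value 111
- option 1+option 3+option 4+option 5: weight 31, value 133
Minimum weight: 25 kg.

25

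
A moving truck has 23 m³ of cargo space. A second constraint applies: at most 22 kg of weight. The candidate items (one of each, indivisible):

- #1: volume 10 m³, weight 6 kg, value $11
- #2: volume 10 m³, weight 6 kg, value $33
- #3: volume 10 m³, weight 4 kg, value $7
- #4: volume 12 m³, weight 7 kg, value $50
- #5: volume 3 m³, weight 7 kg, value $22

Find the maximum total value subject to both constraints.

Feasible sets respecting both limits:
- #2+#4: volume 22, weight 13, value 83
- #4+#5: volume 15, weight 14, value 72
- #1+#2+#5: volume 23, weight 19, value 66
- #2+#3+#5: volume 23, weight 17, value 62
Best: $83.

$83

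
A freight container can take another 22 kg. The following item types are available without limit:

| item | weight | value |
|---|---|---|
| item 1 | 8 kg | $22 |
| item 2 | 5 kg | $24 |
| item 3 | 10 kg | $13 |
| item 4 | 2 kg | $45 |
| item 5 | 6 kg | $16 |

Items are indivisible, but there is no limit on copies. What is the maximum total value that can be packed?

$495

Best value-per-unit is item 4 at 45/2, and filling with it alone uses weight 11×2=22. No mix of the others beats 11×45 = 495.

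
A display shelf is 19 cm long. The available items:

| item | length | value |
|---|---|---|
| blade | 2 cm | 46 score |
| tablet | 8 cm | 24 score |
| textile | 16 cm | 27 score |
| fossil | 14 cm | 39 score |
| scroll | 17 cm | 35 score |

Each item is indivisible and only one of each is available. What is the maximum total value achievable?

Check high-value combinations within 19 cm:
- blade+fossil: length 2+14=16, value 46+39=85
- blade+scroll: length 2+17=19, value 46+35=81
- blade+textile: length 2+16=18, value 46+27=73
- blade+tablet: length 2+8=10, value 46+24=70
Best: 85 score.

85 score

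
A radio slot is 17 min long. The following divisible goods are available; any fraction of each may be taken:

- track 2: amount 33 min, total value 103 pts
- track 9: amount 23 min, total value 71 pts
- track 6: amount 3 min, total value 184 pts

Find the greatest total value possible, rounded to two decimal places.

Take in order of value per unit:
- track 6 (184/3 per unit): all 3 → value 184, running total 184.00
- track 2 (103/33 per unit): 14 of 33 → value 14×103/33 = 43.6970, running total 227.70
Total 227.70.

227.70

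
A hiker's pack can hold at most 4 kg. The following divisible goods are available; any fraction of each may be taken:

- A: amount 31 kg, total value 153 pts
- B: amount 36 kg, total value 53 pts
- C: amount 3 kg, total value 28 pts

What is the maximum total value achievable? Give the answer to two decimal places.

32.94

Take in order of value per unit:
- C (28/3 per unit): all 3 → value 28, running total 28.00
- A (153/31 per unit): 1 of 31 → value 1×153/31 = 4.9355, running total 32.94
Total 32.94.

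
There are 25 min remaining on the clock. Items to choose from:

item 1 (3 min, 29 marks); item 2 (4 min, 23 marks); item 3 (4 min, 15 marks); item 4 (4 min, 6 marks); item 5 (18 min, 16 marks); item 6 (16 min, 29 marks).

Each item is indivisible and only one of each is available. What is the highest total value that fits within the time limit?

Check high-value combinations within 25 min:
- item 1+item 2+item 6: time 3+4+16=23, value 29+23+29=81
- item 1+item 2+item 3+item 4: time 3+4+4+4=15, value 29+23+15+6=73
- item 1+item 3+item 6: time 3+4+16=23, value 29+15+29=73
- item 1+item 2+item 5: time 3+4+18=25, value 29+23+16=68
Best: 81 marks.

81 marks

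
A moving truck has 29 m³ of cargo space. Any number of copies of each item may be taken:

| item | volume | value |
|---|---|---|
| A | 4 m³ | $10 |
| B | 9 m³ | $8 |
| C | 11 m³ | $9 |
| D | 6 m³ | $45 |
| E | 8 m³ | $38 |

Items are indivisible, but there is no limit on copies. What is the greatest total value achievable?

Best value-per-unit is D at 45/6; filling with it alone gives 4×45 = 180.
Optimal mix: 1×A + 4×D → volume 28, value 190.

$190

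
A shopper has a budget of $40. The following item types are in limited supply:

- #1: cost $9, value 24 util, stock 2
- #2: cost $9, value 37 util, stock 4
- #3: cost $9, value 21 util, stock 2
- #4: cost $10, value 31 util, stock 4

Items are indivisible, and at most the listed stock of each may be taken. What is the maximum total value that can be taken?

Best selections within cost 40 and stock limits:
- 4×#2: cost 36, value 148
- 3×#2 + 1×#4: cost 37, value 142
- 2×#2 + 2×#4: cost 38, value 136
- 1×#1 + 3×#2: cost 36, value 135
Best: 148 util.

148 util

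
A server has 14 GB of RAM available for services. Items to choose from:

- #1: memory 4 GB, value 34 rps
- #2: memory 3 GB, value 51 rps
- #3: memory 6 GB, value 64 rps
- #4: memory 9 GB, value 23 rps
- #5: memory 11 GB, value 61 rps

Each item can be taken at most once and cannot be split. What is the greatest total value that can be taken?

Check high-value combinations within 14 GB:
- #1+#2+#3: memory 4+3+6=13, value 34+51+64=149
- #2+#3: memory 3+6=9, value 51+64=115
- #2+#5: memory 3+11=14, value 51+61=112
- #1+#3: memory 4+6=10, value 34+64=98
Best: 149 rps.

149 rps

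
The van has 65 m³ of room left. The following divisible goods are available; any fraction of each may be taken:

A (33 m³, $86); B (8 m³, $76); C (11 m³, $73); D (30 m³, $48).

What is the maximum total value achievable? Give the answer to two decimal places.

255.80

Take in order of value per unit:
- B (76/8 per unit): all 8 → value 76, running total 76.00
- C (73/11 per unit): all 11 → value 73, running total 149.00
- A (86/33 per unit): all 33 → value 86, running total 235.00
- D (48/30 per unit): 13 of 30 → value 13×48/30 = 20.8000, running total 255.80
Total 255.80.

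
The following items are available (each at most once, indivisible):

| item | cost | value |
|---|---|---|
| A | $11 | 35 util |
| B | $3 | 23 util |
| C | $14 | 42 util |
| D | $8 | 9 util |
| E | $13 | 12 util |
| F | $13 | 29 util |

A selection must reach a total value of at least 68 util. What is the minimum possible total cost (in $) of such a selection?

Subsets with value ≥ 68, sorted by total cost:
- A+C: cost 25, value 77
- B+C+D: cost 25, value 74
- A+B+F: cost 27, value 87
- C+F: cost 27, value 71
Minimum cost: 25 $.

25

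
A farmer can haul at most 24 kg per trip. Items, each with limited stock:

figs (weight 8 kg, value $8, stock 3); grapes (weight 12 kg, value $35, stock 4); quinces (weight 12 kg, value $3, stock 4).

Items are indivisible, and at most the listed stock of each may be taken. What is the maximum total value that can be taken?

Best selections within weight 24 and stock limits:
- 2×grapes: weight 24, value 70
- 1×figs + 1×grapes: weight 20, value 43
- 1×grapes + 1×quinces: weight 24, value 38
Best: $70.

$70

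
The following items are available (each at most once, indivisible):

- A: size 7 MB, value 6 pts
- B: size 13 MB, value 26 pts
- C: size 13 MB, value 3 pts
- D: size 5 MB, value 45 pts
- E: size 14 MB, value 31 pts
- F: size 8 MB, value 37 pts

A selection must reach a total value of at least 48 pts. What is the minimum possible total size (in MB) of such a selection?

Subsets with value ≥ 48, sorted by total size:
- A+D: size 12, value 51
- D+F: size 13, value 82
- B+D: size 18, value 71
Minimum size: 12 MB.

12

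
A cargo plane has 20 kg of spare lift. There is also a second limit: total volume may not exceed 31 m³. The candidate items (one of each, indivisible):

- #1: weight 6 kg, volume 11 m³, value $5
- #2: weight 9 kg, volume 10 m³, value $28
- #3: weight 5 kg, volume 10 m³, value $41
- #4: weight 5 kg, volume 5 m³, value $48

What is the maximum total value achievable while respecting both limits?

Feasible sets respecting both limits:
- #2+#3+#4: weight 19, volume 25, value 117
- #1+#3+#4: weight 16, volume 26, value 94
- #3+#4: weight 10, volume 15, value 89
- #1+#2+#4: weight 20, volume 26, value 81
Best: $117.

$117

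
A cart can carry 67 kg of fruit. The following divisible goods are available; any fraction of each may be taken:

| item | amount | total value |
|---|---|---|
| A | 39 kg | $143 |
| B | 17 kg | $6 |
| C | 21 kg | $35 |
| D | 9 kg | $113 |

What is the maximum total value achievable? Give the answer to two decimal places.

Take in order of value per unit:
- D (113/9 per unit): all 9 → value 113, running total 113.00
- A (143/39 per unit): all 39 → value 143, running total 256.00
- C (35/21 per unit): 19 of 21 → value 19×35/21 = 31.6667, running total 287.67
Total 287.67.

287.67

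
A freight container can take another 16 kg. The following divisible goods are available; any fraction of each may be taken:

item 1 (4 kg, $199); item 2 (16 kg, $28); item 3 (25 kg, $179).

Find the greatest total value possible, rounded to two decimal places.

284.92

Take in order of value per unit:
- item 1 (199/4 per unit): all 4 → value 199, running total 199.00
- item 3 (179/25 per unit): 12 of 25 → value 12×179/25 = 85.9200, running total 284.92
Total 284.92.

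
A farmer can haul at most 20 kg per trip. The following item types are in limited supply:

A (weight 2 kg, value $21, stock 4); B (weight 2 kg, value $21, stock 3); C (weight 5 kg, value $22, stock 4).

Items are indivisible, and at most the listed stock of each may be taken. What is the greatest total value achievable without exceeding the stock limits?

Best selections within weight 20 and stock limits:
- 4×A + 3×B + 1×C: weight 19, value 169
- 2×A + 3×B + 2×C: weight 20, value 149
Best: $169.

$169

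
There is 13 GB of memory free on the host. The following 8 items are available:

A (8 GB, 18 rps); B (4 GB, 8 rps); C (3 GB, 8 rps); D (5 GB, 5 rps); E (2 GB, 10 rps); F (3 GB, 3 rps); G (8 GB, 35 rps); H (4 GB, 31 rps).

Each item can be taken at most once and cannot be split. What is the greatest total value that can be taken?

Check high-value combinations within 13 GB:
- G+H: memory 8+4=12, value 35+31=66
- B+C+E+H: memory 4+3+2+4=13, value 8+8+10+31=57
- C+E+G: memory 3+2+8=13, value 8+10+35=53
Best: 66 rps.

66 rps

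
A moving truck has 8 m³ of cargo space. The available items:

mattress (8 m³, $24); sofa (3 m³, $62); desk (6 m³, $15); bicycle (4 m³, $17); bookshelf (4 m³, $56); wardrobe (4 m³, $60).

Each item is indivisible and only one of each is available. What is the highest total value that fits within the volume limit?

This is a 0/1 knapsack; check combinations near the capacity.
- sofa+wardrobe: volume 3+4=7, value 62+60=122
- sofa+bookshelf: volume 3+4=7, value 62+56=118
- bookshelf+wardrobe: volume 4+4=8, value 56+60=116
Best: $122.

$122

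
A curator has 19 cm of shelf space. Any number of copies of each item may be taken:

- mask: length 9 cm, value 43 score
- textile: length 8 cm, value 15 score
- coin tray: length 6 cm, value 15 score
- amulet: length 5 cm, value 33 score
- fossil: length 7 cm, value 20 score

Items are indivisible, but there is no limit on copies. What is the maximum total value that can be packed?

Best value-per-unit is amulet at 33/5; filling with it alone gives 3×33 = 99.
Optimal mix: 1×mask + 2×amulet → length 19, value 109.

109 score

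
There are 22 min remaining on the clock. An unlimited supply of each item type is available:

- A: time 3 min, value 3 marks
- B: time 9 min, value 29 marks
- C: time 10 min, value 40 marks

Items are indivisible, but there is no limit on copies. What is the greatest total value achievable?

80 marks

Best value-per-unit is C at 40/10, and filling with it alone uses time 2×10=20. No mix of the others beats 2×40 = 80.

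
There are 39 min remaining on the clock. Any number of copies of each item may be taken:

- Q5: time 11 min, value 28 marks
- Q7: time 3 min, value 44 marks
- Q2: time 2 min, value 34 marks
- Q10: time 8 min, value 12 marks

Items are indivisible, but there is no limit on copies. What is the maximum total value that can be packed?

656 marks

Best value-per-unit is Q2 at 34/2; filling with it alone gives 19×34 = 646.
Optimal mix: 1×Q7 + 18×Q2 → time 39, value 656.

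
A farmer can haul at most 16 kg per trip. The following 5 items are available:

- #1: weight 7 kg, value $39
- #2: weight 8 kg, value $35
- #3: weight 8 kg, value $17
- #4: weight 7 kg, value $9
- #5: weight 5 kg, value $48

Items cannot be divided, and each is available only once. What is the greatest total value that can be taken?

$87

Check high-value combinations within 16 kg:
- #1+#5: weight 7+5=12, value 39+48=87
- #2+#5: weight 8+5=13, value 35+48=83
- #1+#2: weight 7+8=15, value 39+35=74
- #3+#5: weight 8+5=13, value 17+48=65
- #4+#5: weight 7+5=12, value 9+48=57
Best: $87.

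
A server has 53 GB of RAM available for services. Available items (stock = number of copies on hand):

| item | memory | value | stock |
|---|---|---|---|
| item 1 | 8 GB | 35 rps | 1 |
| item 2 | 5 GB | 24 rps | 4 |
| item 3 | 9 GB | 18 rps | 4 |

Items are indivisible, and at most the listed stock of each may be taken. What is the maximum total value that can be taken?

167 rps

Top feasible selections:
- 1×item 1 + 4×item 2 + 2×item 3: memory 46, value 167
- 1×item 1 + 3×item 2 + 3×item 3: memory 50, value 161
- 4×item 2 + 3×item 3: memory 47, value 150
Best: 167 rps.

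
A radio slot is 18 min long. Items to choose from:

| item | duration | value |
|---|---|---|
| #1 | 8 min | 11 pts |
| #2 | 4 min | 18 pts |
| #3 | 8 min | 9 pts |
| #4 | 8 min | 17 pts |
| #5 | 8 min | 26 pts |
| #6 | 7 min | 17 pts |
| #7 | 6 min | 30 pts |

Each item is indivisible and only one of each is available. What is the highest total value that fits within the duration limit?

Check high-value combinations within 18 min:
- #2+#5+#7: duration 4+8+6=18, value 18+26+30=74
- #2+#6+#7: duration 4+7+6=17, value 18+17+30=65
- #2+#4+#7: duration 4+8+6=18, value 18+17+30=65
Best: 74 pts.

74 pts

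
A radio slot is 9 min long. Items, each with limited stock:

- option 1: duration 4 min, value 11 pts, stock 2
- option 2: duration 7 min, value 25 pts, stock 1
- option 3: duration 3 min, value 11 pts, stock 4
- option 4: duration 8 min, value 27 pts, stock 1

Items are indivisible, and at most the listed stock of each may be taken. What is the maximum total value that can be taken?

Best selections within duration 9 and stock limits:
- 3×option 3: duration 9, value 33
- 1×option 4: duration 8, value 27
Best: 33 pts.

33 pts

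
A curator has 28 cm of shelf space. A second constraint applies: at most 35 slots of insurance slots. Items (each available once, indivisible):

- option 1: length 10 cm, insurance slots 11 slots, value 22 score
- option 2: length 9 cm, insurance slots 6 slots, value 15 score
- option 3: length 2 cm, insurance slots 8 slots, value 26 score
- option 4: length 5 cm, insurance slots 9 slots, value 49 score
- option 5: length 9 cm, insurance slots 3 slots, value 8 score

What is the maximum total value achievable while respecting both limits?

112 score

Feasible sets respecting both limits:
- option 1+option 2+option 3+option 4: length 26, insurance slots 34, value 112
- option 1+option 3+option 4+option 5: length 26, insurance slots 31, value 105
- option 2+option 3+option 4+option 5: length 25, insurance slots 26, value 98
- option 1+option 3+option 4: length 17, insurance slots 28, value 97
Best: 112 score.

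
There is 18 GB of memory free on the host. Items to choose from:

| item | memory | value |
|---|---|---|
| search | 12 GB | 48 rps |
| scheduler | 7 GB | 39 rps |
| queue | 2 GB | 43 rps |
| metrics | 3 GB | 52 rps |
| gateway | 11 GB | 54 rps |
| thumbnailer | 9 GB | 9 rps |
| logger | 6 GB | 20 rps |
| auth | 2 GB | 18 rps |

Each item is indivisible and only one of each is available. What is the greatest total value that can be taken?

Check high-value combinations within 18 GB:
- queue+metrics+gateway+auth: memory 2+3+11+2=18, value 43+52+54+18=167
- scheduler+queue+metrics+logger: memory 7+2+3+6=18, value 39+43+52+20=154
- scheduler+queue+metrics+auth: memory 7+2+3+2=14, value 39+43+52+18=152
- queue+metrics+gateway: memory 2+3+11=16, value 43+52+54=149
- search+queue+metrics: memory 12+2+3=17, value 48+43+52=143
Best: 167 rps.

167 rps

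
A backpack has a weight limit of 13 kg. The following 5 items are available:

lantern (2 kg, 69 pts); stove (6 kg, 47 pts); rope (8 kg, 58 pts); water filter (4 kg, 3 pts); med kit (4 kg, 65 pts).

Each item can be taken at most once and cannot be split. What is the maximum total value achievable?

181 pts

Check high-value combinations within 13 kg:
- lantern+stove+med kit: weight 2+6+4=12, value 69+47+65=181
- lantern+water filter+med kit: weight 2+4+4=10, value 69+3+65=137
- lantern+med kit: weight 2+4=6, value 69+65=134
- lantern+rope: weight 2+8=10, value 69+58=127
Best: 181 pts.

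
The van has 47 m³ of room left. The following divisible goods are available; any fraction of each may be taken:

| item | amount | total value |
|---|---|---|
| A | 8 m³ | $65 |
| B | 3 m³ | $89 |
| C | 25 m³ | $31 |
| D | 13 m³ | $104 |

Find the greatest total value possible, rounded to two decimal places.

286.52

Take in order of value per unit:
- B (89/3 per unit): all 3 → value 89, running total 89.00
- A (65/8 per unit): all 8 → value 65, running total 154.00
- D (104/13 per unit): all 13 → value 104, running total 258.00
- C (31/25 per unit): 23 of 25 → value 23×31/25 = 28.5200, running total 286.52
Total 286.52.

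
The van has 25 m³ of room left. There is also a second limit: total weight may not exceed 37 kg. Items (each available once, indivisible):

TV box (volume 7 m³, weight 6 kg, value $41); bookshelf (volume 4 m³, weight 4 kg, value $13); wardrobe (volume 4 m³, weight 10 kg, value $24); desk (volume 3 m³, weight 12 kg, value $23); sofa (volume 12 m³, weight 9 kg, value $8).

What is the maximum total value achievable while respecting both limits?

$101

Feasible sets respecting both limits:
- TV box+bookshelf+wardrobe+desk: volume 18, weight 32, value 101
- TV box+wardrobe+desk: volume 14, weight 28, value 88
- TV box+bookshelf+wardrobe: volume 15, weight 20, value 78
- TV box+bookshelf+desk: volume 14, weight 22, value 77
Best: $101.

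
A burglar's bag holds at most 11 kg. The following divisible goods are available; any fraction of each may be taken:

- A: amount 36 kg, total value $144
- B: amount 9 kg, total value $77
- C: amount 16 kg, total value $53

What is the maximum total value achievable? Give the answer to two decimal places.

Take in order of value per unit:
- B (77/9 per unit): all 9 → value 77, running total 77.00
- A (144/36 per unit): 2 of 36 → value 2×144/36 = 8.0000, running total 85.00
Total 85.00.

85.00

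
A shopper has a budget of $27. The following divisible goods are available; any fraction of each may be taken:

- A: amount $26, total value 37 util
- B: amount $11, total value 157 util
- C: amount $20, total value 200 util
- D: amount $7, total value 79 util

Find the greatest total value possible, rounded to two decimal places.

Take in order of value per unit:
- B (157/11 per unit): all 11 → value 157, running total 157.00
- D (79/7 per unit): all 7 → value 79, running total 236.00
- C (200/20 per unit): 9 of 20 → value 9×200/20 = 90.0000, running total 326.00
Total 326.00.

326.00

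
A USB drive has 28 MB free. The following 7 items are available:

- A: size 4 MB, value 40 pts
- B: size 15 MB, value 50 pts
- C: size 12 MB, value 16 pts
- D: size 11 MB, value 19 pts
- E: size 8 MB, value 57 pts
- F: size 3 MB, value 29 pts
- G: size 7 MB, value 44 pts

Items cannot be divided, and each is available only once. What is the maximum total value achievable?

Check high-value combinations within 28 MB:
- A+E+F+G: size 4+8+3+7=22, value 40+57+29+44=170
- A+B+E: size 4+15+8=27, value 40+50+57=147
- A+D+E+F: size 4+11+8+3=26, value 40+19+57+29=145
Best: 170 pts.

170 pts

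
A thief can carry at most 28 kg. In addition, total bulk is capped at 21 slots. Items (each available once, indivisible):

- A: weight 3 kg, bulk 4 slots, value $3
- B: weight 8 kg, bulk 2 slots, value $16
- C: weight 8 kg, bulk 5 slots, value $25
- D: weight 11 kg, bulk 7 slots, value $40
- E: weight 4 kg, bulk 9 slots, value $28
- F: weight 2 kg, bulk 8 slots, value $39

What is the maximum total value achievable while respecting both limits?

Feasible sets respecting both limits:
- C+D+F: weight 21, bulk 20, value 104
- A+B+D+F: weight 24, bulk 21, value 98
- B+D+F: weight 21, bulk 17, value 95
- C+D+E: weight 23, bulk 21, value 93
Best: $104.

$104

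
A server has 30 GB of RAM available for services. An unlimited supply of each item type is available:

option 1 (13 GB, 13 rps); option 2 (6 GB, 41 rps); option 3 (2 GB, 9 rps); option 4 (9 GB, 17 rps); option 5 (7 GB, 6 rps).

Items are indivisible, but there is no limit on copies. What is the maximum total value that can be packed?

205 rps

Best value-per-unit is option 2 at 41/6, and filling with it alone uses memory 5×6=30. No mix of the others beats 5×41 = 205.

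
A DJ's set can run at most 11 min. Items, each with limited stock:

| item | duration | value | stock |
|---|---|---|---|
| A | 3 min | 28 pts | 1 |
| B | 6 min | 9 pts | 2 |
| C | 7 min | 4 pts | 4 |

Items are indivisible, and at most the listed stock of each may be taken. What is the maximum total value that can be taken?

37 pts

Top feasible selections:
- 1×A + 1×B: duration 9, value 37
- 1×A + 1×C: duration 10, value 32
Best: 37 pts.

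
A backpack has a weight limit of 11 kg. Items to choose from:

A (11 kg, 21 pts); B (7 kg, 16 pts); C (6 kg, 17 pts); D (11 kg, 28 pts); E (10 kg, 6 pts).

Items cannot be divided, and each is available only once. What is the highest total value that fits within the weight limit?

Check high-value combinations within 11 kg:
- D: weight 11, value 28
- A: weight 11, value 21
- C: weight 6, value 17
Best: 28 pts.

28 pts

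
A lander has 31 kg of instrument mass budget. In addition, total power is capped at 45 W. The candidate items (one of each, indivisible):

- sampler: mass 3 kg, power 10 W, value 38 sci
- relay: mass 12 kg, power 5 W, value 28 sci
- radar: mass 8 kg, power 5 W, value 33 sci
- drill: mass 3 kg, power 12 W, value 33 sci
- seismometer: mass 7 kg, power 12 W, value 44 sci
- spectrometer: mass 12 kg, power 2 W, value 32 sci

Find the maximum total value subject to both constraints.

Feasible sets respecting both limits:
- sampler+radar+drill+seismometer: mass 21, power 39, value 148
- sampler+radar+seismometer+spectrometer: mass 30, power 29, value 147
- sampler+drill+seismometer+spectrometer: mass 25, power 36, value 147
- sampler+relay+radar+seismometer: mass 30, power 32, value 143
Best: 148 sci.

148 sci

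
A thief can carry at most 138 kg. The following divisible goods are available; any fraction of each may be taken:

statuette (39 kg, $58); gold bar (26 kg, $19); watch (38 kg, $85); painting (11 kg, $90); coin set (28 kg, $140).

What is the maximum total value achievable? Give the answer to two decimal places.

389.08

Take in order of value per unit:
- painting (90/11 per unit): all 11 → value 90, running total 90.00
- coin set (140/28 per unit): all 28 → value 140, running total 230.00
- watch (85/38 per unit): all 38 → value 85, running total 315.00
- statuette (58/39 per unit): all 39 → value 58, running total 373.00
- gold bar (19/26 per unit): 22 of 26 → value 22×19/26 = 16.0769, running total 389.08
Total 389.08.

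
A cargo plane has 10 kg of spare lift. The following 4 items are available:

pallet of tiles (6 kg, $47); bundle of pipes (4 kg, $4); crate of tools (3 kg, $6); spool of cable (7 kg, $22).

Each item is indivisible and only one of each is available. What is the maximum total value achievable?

$53

This is a 0/1 knapsack; check combinations near the capacity.
- pallet of tiles+crate of tools: weight 6+3=9, value 47+6=53
- pallet of tiles+bundle of pipes: weight 6+4=10, value 47+4=51
- pallet of tiles: weight 6, value 47
- crate of tools+spool of cable: weight 3+7=10, value 6+22=28
- spool of cable: weight 7, value 22
Best: $53.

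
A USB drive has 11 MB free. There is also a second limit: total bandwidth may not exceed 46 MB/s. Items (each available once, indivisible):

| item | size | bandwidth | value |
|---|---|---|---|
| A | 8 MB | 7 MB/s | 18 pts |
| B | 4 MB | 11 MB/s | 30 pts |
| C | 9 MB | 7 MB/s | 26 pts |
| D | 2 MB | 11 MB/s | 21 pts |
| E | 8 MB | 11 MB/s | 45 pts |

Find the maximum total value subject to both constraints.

Feasible sets respecting both limits:
- D+E: size 10, bandwidth 22, value 66
- B+D: size 6, bandwidth 22, value 51
- C+D: size 11, bandwidth 18, value 47
Best: 66 pts.

66 pts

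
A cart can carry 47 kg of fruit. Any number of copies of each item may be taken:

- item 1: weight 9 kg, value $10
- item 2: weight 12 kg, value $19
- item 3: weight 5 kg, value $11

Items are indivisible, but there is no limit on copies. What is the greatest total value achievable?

Best value-per-unit is item 3 at 11/5, and filling with it alone uses weight 9×5=45. No mix of the others beats 9×11 = 99.

$99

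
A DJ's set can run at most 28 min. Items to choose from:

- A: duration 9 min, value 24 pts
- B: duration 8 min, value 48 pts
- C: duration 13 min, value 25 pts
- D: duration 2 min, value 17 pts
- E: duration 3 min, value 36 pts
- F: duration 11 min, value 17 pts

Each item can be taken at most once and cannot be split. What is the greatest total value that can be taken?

126 pts

Check high-value combinations within 28 min:
- B+C+D+E: duration 8+13+2+3=26, value 48+25+17+36=126
- A+B+D+E: duration 9+8+2+3=22, value 24+48+17+36=125
- B+D+E+F: duration 8+2+3+11=24, value 48+17+36+17=118
- B+C+E: duration 8+13+3=24, value 48+25+36=109
Best: 126 pts.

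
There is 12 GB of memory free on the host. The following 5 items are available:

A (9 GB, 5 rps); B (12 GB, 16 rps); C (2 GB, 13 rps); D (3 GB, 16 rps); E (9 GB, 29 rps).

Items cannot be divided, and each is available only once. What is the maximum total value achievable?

Check high-value combinations within 12 GB:
- D+E: memory 3+9=12, value 16+29=45
- C+E: memory 2+9=11, value 13+29=42
- C+D: memory 2+3=5, value 13+16=29
- E: memory 9, value 29
Best: 45 rps.

45 rps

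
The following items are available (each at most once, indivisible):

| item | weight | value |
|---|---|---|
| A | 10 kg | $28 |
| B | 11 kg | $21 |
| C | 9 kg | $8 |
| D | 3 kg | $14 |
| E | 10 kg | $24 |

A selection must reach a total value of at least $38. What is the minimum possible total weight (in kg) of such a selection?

Subsets with value ≥ 38, sorted by total weight:
- A+D: weight 13, value 42
- D+E: weight 13, value 38
Minimum weight: 13 kg.

13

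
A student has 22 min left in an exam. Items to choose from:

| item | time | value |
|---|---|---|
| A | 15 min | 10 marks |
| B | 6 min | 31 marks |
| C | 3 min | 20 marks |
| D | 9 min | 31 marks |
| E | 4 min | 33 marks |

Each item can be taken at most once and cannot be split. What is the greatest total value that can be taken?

115 marks

Check high-value combinations within 22 min:
- B+C+D+E: time 6+3+9+4=22, value 31+20+31+33=115
- B+D+E: time 6+9+4=19, value 31+31+33=95
- B+C+E: time 6+3+4=13, value 31+20+33=84
Best: 115 marks.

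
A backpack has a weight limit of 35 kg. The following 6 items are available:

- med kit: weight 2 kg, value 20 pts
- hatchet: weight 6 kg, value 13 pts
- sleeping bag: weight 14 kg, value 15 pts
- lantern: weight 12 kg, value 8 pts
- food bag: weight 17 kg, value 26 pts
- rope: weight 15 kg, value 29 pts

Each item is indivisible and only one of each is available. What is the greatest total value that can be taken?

Check high-value combinations within 35 kg:
- med kit+food bag+rope: weight 2+17+15=34, value 20+26+29=75
- med kit+hatchet+lantern+rope: weight 2+6+12+15=35, value 20+13+8+29=70
- med kit+sleeping bag+rope: weight 2+14+15=31, value 20+15+29=64
Best: 75 pts.

75 pts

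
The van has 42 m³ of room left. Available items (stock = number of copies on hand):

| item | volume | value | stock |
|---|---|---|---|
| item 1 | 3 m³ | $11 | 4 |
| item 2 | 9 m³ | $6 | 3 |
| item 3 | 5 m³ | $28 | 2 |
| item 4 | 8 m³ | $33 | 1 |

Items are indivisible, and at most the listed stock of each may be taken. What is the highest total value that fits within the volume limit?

$139

Best selections within volume 42 and stock limits:
- 4×item 1 + 1×item 2 + 2×item 3 + 1×item 4: volume 39, value 139
- 4×item 1 + 2×item 3 + 1×item 4: volume 30, value 133
- 3×item 1 + 1×item 2 + 2×item 3 + 1×item 4: volume 36, value 128
Best: $139.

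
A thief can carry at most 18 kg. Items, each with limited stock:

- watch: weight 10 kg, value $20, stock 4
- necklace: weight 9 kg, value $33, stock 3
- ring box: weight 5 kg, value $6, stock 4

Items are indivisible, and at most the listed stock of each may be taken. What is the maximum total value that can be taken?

Best selections within weight 18 and stock limits:
- 2×necklace: weight 18, value 66
- 1×necklace + 1×ring box: weight 14, value 39
- 1×necklace: weight 9, value 33
Best: $66.

$66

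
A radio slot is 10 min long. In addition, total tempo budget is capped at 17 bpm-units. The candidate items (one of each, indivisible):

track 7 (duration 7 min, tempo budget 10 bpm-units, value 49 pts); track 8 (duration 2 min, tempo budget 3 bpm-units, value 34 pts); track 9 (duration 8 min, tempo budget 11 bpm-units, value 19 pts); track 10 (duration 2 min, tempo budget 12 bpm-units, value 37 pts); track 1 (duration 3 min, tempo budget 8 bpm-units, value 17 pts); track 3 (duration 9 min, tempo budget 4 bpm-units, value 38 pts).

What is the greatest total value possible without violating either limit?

Feasible sets respecting both limits:
- track 7+track 8: duration 9, tempo budget 13, value 83
- track 8+track 10: duration 4, tempo budget 15, value 71
- track 8+track 9: duration 10, tempo budget 14, value 53
Best: 83 pts.

83 pts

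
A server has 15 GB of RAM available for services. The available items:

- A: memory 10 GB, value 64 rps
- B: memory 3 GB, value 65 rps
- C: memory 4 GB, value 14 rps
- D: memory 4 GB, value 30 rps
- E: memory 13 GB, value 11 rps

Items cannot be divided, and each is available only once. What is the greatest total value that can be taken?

129 rps

Check high-value combinations within 15 GB:
- A+B: memory 10+3=13, value 64+65=129
- B+C+D: memory 3+4+4=11, value 65+14+30=109
- B+D: memory 3+4=7, value 65+30=95
- A+D: memory 10+4=14, value 64+30=94
Best: 129 rps.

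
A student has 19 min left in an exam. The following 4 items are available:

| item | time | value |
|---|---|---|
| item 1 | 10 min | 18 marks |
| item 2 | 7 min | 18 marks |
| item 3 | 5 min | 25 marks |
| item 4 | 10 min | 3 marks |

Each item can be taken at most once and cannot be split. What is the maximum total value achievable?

43 marks

Check high-value combinations within 19 min:
- item 2+item 3: time 7+5=12, value 18+25=43
- item 1+item 3: time 10+5=15, value 18+25=43
- item 1+item 2: time 10+7=17, value 18+18=36
- item 3+item 4: time 5+10=15, value 25+3=28
Best: 43 marks.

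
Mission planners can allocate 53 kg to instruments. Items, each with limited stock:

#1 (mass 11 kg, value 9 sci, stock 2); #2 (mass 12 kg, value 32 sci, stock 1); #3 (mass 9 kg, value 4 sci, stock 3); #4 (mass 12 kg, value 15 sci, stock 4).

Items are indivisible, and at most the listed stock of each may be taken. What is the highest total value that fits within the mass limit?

Top feasible selections:
- 1×#2 + 3×#4: mass 48, value 77
- 1×#1 + 1×#2 + 2×#4: mass 47, value 71
- 1×#2 + 1×#3 + 2×#4: mass 45, value 66
- 2×#1 + 1×#2 + 1×#4: mass 46, value 65
Best: 77 sci.

77 sci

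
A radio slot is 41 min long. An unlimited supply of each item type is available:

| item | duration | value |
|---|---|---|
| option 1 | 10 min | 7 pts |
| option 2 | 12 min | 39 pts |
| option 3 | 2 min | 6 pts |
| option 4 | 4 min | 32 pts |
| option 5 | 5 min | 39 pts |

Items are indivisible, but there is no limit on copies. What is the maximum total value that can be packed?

Best value-per-unit is option 4 at 32/4; filling with it alone gives 10×32 = 320.
Optimal mix: 9×option 4 + 1×option 5 → duration 41, value 327.

327 pts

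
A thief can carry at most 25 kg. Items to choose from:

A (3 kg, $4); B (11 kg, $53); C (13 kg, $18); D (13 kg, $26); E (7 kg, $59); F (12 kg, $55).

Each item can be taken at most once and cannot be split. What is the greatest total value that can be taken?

$118

Check high-value combinations within 25 kg:
- A+E+F: weight 3+7+12=22, value 4+59+55=118
- A+B+E: weight 3+11+7=21, value 4+53+59=116
- E+F: weight 7+12=19, value 59+55=114
- B+E: weight 11+7=18, value 53+59=112
- B+F: weight 11+12=23, value 53+55=108
Best: $118.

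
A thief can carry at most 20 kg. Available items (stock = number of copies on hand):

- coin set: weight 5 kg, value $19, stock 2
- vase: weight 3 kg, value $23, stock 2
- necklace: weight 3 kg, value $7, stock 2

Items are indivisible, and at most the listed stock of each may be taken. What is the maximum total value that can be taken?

$91

Best selections within weight 20 and stock limits:
- 2×coin set + 2×vase + 1×necklace: weight 19, value 91
- 2×coin set + 2×vase: weight 16, value 84
Best: $91.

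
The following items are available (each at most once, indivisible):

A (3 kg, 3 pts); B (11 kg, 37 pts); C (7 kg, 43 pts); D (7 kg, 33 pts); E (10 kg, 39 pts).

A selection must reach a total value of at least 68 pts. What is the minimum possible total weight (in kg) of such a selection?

14

Subsets with value ≥ 68, sorted by total weight:
- C+D: weight 14, value 76
- C+E: weight 17, value 82
- A+C+D: weight 17, value 79
- D+E: weight 17, value 72
Minimum weight: 14 kg.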